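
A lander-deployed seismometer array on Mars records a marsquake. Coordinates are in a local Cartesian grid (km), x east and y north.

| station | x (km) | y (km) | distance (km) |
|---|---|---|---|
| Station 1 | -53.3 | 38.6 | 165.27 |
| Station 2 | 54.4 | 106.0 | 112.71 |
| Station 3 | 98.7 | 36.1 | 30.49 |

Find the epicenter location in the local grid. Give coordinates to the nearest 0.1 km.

109.0 km east, 7.4 km north

Circle about each station: (x + 53.3)² + (y − 38.6)² = 165.27²; (x − 54.4)² + (y − 106.0)² = 112.71²; (x − 98.7)² + (y − 36.1)² = 30.49².
Subtracting pairs of circle equations eliminates x²+y² and gives linear equations (the radical axes):
215.4 x + 134.8 y = 24475.14
304.0 x − 5.0 y = 33098.58
Solving the 2×2 system: x ≈ 109.0, y ≈ 7.4 km.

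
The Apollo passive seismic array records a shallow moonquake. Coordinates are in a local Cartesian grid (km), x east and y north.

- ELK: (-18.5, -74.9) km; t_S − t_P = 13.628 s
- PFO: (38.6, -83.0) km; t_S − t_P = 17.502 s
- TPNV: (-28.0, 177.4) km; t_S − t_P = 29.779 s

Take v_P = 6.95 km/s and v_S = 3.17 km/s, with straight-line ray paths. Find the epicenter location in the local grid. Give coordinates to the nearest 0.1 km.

Distance from S−P lag: d = Δt · v_P v_S / (v_P − v_S) = Δt · (6.95·3.17)/(6.95−3.17) ≈ 5.8284·Δt.
So d_ELK = 79.43, d_PFO = 102.01, d_TPNV = 173.57 km.
Circle about each station: (x + 18.5)² + (y + 74.9)² = 79.43²; (x − 38.6)² + (y + 83.0)² = 102.01²; (x + 28.0)² + (y − 177.4)² = 173.57².
Subtracting the ELK equation from the PFO and TPNV equations removes the quadratic terms:
114.2 x − 16.2 y = -1670.22
-19.0 x + 504.6 y = 2485.08
Solving the 2×2 system: x ≈ -14.0, y ≈ 4.4 km.
Check against ELK (with the unrounded x, y): √((x + 18.5)²+(y + 74.9)²) = 79.43 ≈ 79.43 km. ✓

x ≈ -14.0 km, y ≈ 4.4 km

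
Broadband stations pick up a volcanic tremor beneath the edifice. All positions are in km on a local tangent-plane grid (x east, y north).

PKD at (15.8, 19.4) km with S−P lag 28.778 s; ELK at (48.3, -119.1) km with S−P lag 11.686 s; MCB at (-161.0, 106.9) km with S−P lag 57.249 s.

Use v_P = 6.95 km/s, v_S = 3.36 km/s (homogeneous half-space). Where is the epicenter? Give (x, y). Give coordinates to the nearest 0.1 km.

122.8 km east, -134.2 km north

Distance from S−P lag: d = Δt · v_P v_S / (v_P − v_S) = Δt · (6.95·3.36)/(6.95−3.36) ≈ 6.5047·Δt.
So d_PKD = 187.19, d_ELK = 76.01, d_MCB = 372.39 km.
Circle about each station: (x − 15.8)² + (y − 19.4)² = 187.19²; (x − 48.3)² + (y + 119.1)² = 76.01²; (x + 161.0)² + (y − 106.9)² = 372.39².
Subtracting pairs of circle equations eliminates x²+y² and gives linear equations (the radical axes):
65.0 x − 277.0 y = 45154.28
-353.6 x + 175.0 y = -66911.61
Solving the 2×2 system: x ≈ 122.8, y ≈ -134.2 km.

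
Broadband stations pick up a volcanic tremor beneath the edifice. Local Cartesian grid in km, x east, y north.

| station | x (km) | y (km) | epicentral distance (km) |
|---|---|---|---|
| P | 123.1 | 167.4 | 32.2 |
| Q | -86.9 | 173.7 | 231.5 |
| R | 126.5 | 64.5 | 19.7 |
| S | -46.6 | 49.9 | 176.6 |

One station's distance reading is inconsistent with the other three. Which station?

P

Solve using three stations at a time. Using Q, R, S (subtract circle equations pairwise → linear system) gives (x, y) ≈ (126.6, 84.3).
Distances from that point to each station vs reported:
  P: calculated 83.2 vs reported 32.2 → residual 51.0 km
  Q: calculated 231.5 vs reported 231.5 → residual 0.0 km
  R: calculated 19.8 vs reported 19.7 → residual 0.1 km
  S: calculated 176.6 vs reported 176.6 → residual 0.0 km
Q, R, S are mutually consistent (residuals ≈ 0); P is off by 51.0 km.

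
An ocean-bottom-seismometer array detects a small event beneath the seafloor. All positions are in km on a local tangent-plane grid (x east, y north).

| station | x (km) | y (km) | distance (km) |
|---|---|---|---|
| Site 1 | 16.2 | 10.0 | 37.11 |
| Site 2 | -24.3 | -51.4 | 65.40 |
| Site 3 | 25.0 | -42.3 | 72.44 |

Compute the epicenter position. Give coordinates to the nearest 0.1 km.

Circle about each station: (x − 16.2)² + (y − 10.0)² = 37.11²; (x + 24.3)² + (y + 51.4)² = 65.40²; (x − 25.0)² + (y + 42.3)² = 72.44².
Subtracting pairs of circle equations eliminates x²+y² and gives linear equations (the radical axes):
-81.0 x − 122.8 y = -30.00
17.6 x − 104.6 y = -1818.55
Solving the 2×2 system: x ≈ -20.7, y ≈ 13.9 km.
Check against Site 1 (with the unrounded x, y): √((x − 16.2)²+(y − 10.0)²) = 37.11 ≈ 37.11 km. ✓

(-20.7, 13.9)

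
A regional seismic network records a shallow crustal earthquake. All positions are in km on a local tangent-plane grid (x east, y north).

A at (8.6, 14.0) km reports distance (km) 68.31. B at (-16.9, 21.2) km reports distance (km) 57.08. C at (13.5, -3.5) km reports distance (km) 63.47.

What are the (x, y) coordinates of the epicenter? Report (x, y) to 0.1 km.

Circle about each station: (x − 8.6)² + (y − 14.0)² = 68.31²; (x + 16.9)² + (y − 21.2)² = 57.08²; (x − 13.5)² + (y + 3.5)² = 63.47².
Subtracting pairs of circle equations eliminates x²+y² and gives linear equations (the radical axes):
-51.0 x + 14.4 y = 1873.22
9.8 x − 35.0 y = 562.36
Solving the 2×2 system: x ≈ -44.8, y ≈ -28.6 km.
Check against A (with the unrounded x, y): √((x − 8.6)²+(y − 14.0)²) = 68.33 ≈ 68.31 km. ✓

x ≈ -44.8 km, y ≈ -28.6 km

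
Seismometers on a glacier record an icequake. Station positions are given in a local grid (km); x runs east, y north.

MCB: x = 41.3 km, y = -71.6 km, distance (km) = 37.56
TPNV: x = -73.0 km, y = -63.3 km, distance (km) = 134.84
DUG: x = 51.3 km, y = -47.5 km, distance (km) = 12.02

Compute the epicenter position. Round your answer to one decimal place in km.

Circle about each station: (x − 41.3)² + (y + 71.6)² = 37.56²; (x + 73.0)² + (y + 63.3)² = 134.84²; (x − 51.3)² + (y + 47.5)² = 12.02².
Subtracting the MCB equation from the TPNV and DUG equations removes the quadratic terms:
-228.6 x + 16.6 y = -14267.43
20.0 x + 48.2 y = -678.04
Solving the 2×2 system: x ≈ 59.6, y ≈ -38.8 km.

59.6 km east, -38.8 km north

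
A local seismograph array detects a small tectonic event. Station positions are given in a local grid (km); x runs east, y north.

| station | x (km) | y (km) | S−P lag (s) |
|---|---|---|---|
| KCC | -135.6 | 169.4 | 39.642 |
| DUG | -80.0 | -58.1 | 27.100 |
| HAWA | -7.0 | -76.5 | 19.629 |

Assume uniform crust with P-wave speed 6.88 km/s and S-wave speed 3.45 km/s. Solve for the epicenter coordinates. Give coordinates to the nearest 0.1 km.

Distance from S−P lag: d = Δt · v_P v_S / (v_P − v_S) = Δt · (6.88·3.45)/(6.88−3.45) ≈ 6.9201·Δt.
So d_KCC = 274.33, d_DUG = 187.54, d_HAWA = 135.83 km.
Circle about each station: (x + 135.6)² + (y − 169.4)² = 274.33²; (x + 80.0)² + (y + 58.1)² = 187.54²; (x + 7.0)² + (y + 76.5)² = 135.83².
Subtracting the KCC equation from the DUG and HAWA equations removes the quadratic terms:
111.2 x − 455.0 y = 2777.59
257.2 x − 491.8 y = 15624.69
Solving the 2×2 system: x ≈ 92.1, y ≈ 16.4 km.
Check against KCC (with the unrounded x, y): √((x + 135.6)²+(y − 169.4)²) = 274.35 ≈ 274.33 km. ✓

x ≈ 92.1 km, y ≈ 16.4 km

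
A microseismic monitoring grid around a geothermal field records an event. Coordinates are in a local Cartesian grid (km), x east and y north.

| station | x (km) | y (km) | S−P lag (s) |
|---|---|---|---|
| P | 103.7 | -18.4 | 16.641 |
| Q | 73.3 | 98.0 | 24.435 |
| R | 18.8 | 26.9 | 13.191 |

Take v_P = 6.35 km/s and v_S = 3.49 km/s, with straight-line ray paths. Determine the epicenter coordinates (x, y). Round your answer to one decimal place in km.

-14.6 km east, -69.7 km north

Distance from S−P lag: d = Δt · v_P v_S / (v_P − v_S) = Δt · (6.35·3.49)/(6.35−3.49) ≈ 7.7488·Δt.
So d_P = 128.95, d_Q = 189.34, d_R = 102.21 km.
Circle about each station: (x − 103.7)² + (y + 18.4)² = 128.95²; (x − 73.3)² + (y − 98.0)² = 189.34²; (x − 18.8)² + (y − 26.9)² = 102.21².
Subtracting pairs of circle equations eliminates x²+y² and gives linear equations (the radical axes):
-60.8 x + 232.8 y = -15336.89
-169.8 x + 90.6 y = -3833.98
Solving the 2×2 system: x ≈ -14.6, y ≈ -69.7 km.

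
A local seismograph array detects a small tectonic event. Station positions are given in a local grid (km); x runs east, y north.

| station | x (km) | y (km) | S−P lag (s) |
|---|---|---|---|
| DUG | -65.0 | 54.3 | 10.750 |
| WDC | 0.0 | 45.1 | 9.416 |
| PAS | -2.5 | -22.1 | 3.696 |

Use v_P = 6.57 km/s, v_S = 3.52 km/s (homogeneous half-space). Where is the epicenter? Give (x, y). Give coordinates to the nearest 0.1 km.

x ≈ -30.4 km, y ≈ -19.5 km

Distance from S−P lag: d = Δt · v_P v_S / (v_P − v_S) = Δt · (6.57·3.52)/(6.57−3.52) ≈ 7.5824·Δt.
So d_DUG = 81.51, d_WDC = 71.40, d_PAS = 28.02 km.
Circle about each station: (x + 65.0)² + (y − 54.3)² = 81.51²; x² + (y − 45.1)² = 71.40²; (x + 2.5)² + (y + 22.1)² = 28.02².
Subtracting pairs of circle equations eliminates x²+y² and gives linear equations (the radical axes):
130.0 x − 18.4 y = -3593.56
125.0 x − 152.8 y = -820.07
Solving the 2×2 system: x ≈ -30.4, y ≈ -19.5 km.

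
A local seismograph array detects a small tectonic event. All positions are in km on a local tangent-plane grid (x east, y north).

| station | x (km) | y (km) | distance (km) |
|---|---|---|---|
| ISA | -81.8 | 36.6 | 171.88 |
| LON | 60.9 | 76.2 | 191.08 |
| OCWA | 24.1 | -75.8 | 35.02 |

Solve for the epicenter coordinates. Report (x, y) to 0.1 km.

10.8 km east, -108.2 km north

Circle about each station: (x + 81.8)² + (y − 36.6)² = 171.88²; (x − 60.9)² + (y − 76.2)² = 191.08²; (x − 24.1)² + (y + 75.8)² = 35.02².
Subtracting the ISA equation from the LON and OCWA equations removes the quadratic terms:
285.4 x + 79.2 y = -5484.38
211.8 x − 224.8 y = 26611.98
Solving the 2×2 system: x ≈ 10.8, y ≈ -108.2 km.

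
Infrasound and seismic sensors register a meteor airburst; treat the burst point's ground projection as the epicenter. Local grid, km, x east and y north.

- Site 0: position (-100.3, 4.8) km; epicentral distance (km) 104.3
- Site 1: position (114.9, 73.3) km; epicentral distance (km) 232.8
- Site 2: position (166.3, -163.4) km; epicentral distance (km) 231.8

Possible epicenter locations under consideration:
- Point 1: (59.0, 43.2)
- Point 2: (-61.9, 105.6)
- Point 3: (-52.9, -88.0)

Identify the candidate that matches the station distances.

Point 3

For each candidate, compare |candidate − station| to the reported distance:
Point 1: residuals Site 0 59.6, Site 1 169.3, Site 2 1.0 → max 169.3 km
Point 2: residuals Site 0 3.6, Site 1 53.1, Site 2 121.0 → max 121.0 km
Point 3: residuals Site 0 0.1, Site 1 0.0, Site 2 0.0 → max 0.1 km
Only Point 3 has all residuals ≈ 0.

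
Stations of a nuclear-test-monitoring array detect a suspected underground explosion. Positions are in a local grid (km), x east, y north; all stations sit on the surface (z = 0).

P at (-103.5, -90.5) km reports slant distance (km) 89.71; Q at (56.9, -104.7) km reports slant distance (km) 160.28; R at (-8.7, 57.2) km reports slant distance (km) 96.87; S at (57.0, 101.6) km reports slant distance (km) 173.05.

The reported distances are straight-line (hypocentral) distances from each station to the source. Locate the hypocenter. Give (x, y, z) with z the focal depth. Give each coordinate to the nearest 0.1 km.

Each station gives a sphere (x−x_i)² + (y−y_i)² + z² = d_i² (stations at z=0).
Subtracting the P sphere from Q and R: z² cancels, leaving linear equations in x and y:
320.8 x − 28.4 y = -22344.59
189.6 x + 295.4 y = -16890.88
Solving: x ≈ -70.698, y ≈ -11.803 km (keep extra digits for the depth step; rounded: -70.7, -11.8).
Then from the P sphere: z² = 89.71² − (x + 103.5)² − (y + 90.5)² with x = -70.698, y = -11.803, so z ≈ 27.905 ≈ 27.9 km.

x ≈ -70.7 km, y ≈ -11.8 km, depth ≈ 27.9 km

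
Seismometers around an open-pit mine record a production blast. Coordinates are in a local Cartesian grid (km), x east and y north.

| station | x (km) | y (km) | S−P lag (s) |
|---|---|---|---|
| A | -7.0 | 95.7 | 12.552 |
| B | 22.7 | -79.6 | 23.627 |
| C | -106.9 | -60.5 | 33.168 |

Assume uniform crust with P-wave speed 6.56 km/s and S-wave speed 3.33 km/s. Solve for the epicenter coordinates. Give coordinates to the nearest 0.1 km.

x ≈ 74.4 km, y ≈ 71.6 km

Distance from S−P lag: d = Δt · v_P v_S / (v_P − v_S) = Δt · (6.56·3.33)/(6.56−3.33) ≈ 6.7631·Δt.
So d_A = 84.89, d_B = 159.79, d_C = 224.32 km.
Circle about each station: (x + 7.0)² + (y − 95.7)² = 84.89²; (x − 22.7)² + (y + 79.6)² = 159.79²; (x + 106.9)² + (y + 60.5)² = 224.32².
Subtracting the A equation from the B and C equations removes the quadratic terms:
59.4 x − 350.6 y = -20682.57
-199.8 x − 312.4 y = -37232.78
Solving the 2×2 system: x ≈ 74.4, y ≈ 71.6 km.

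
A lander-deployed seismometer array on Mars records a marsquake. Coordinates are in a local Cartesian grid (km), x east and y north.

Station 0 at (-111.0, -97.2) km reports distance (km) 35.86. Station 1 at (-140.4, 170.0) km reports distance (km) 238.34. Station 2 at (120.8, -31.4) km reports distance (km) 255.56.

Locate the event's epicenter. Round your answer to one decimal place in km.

x ≈ -132.1 km, y ≈ -68.2 km

Circle about each station: (x + 111.0)² + (y + 97.2)² = 35.86²; (x + 140.4)² + (y − 170.0)² = 238.34²; (x − 120.8)² + (y + 31.4)² = 255.56².
Subtracting the Station 0 equation from the Station 1 and Station 2 equations removes the quadratic terms:
-58.8 x + 534.4 y = -28676.70
463.6 x + 131.6 y = -70215.21
Solving the 2×2 system: x ≈ -132.1, y ≈ -68.2 km.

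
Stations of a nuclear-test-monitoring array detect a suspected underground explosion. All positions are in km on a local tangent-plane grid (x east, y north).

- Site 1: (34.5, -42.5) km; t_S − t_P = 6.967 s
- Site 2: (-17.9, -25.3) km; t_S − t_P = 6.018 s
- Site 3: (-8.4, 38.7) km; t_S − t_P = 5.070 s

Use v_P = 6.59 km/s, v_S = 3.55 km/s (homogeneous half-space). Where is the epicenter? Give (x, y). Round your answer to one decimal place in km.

(14.9, 7.4)

Distance from S−P lag: d = Δt · v_P v_S / (v_P − v_S) = Δt · (6.59·3.55)/(6.59−3.55) ≈ 7.6956·Δt.
So d_Site 1 = 53.61, d_Site 2 = 46.31, d_Site 3 = 39.02 km.
Circle about each station: (x − 34.5)² + (y + 42.5)² = 53.61²; (x + 17.9)² + (y + 25.3)² = 46.31²; (x + 8.4)² + (y − 38.7)² = 39.02².
Subtracting pairs of circle equations eliminates x²+y² and gives linear equations (the radical axes):
-104.8 x + 34.4 y = -1306.58
-85.8 x + 162.4 y = -76.78
Solving the 2×2 system: x ≈ 14.9, y ≈ 7.4 km.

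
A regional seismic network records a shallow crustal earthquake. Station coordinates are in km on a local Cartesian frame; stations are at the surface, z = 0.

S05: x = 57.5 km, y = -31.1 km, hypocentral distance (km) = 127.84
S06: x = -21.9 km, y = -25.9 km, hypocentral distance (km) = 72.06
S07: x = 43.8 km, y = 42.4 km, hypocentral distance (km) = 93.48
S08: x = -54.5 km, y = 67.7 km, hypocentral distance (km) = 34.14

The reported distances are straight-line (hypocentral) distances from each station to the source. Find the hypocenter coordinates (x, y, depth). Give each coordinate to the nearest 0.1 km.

(-48.0, 39.0, 17.3)

Each station gives a sphere (x−x_i)² + (y−y_i)² + z² = d_i² (stations at z=0).
Subtracting the S05 sphere from S06 and S07: z² cancels, leaving linear equations in x and y:
-158.8 x + 10.4 y = 8027.38
-27.4 x + 147.0 y = 7047.30
Solving: x ≈ -47.996, y ≈ 38.995 km (keep extra digits for the depth step; rounded: -48.0, 39.0).
Then from the S05 sphere: z² = 127.84² − (x − 57.5)² − (y + 31.1)² with x = -47.996, y = 38.995, so z ≈ 17.331 ≈ 17.3 km.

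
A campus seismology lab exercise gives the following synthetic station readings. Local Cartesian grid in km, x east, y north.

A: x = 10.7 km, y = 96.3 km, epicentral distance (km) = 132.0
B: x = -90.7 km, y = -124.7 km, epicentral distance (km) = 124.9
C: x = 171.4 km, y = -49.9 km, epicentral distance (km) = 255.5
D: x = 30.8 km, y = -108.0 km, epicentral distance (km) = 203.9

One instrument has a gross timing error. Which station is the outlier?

D

Solve using three stations at a time. Using A, B, C (subtract circle equations pairwise → linear system) gives (x, y) ≈ (-79.2, -0.3).
Distances from that point to each station vs reported:
  A: calculated 132.0 vs reported 132.0 → residual 0.0 km
  B: calculated 124.9 vs reported 124.9 → residual 0.0 km
  C: calculated 255.5 vs reported 255.5 → residual 0.0 km
  D: calculated 154.0 vs reported 203.9 → residual 49.9 km
A, B, C are mutually consistent (residuals ≈ 0); D is off by 49.9 km.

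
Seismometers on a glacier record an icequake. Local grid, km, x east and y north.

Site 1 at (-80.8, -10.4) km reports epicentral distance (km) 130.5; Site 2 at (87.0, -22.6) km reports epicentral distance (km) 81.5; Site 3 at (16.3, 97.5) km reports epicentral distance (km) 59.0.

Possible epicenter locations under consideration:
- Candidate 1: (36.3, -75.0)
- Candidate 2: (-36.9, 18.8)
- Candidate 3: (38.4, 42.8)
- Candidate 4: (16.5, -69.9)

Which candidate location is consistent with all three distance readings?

For each candidate, compare |candidate − station| to the reported distance:
Candidate 1: residuals Site 1 3.2, Site 2 8.6, Site 3 114.7 → max 114.7 km
Candidate 2: residuals Site 1 77.8, Site 2 49.1, Site 3 36.0 → max 77.8 km
Candidate 3: residuals Site 1 0.0, Site 2 0.0, Site 3 0.0 → max 0.0 km
Candidate 4: residuals Site 1 16.4, Site 2 3.4, Site 3 108.4 → max 108.4 km
Only Candidate 3 has all residuals ≈ 0.

Candidate 3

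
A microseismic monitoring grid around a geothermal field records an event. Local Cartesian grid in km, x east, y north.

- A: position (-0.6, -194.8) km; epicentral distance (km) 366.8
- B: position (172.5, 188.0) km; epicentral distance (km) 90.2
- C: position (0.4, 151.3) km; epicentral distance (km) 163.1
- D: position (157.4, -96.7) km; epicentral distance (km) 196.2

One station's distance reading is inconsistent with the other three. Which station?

Solve using three stations at a time. Using B, C, D (subtract circle equations pairwise → linear system) gives (x, y) ≈ (155.1, 99.5).
Distances from that point to each station vs reported:
  A: calculated 332.9 vs reported 366.8 → residual 33.9 km
  B: calculated 90.2 vs reported 90.2 → residual 0.0 km
  C: calculated 163.1 vs reported 163.1 → residual 0.0 km
  D: calculated 196.2 vs reported 196.2 → residual 0.0 km
B, C, D are mutually consistent (residuals ≈ 0); A is off by 33.9 km.

A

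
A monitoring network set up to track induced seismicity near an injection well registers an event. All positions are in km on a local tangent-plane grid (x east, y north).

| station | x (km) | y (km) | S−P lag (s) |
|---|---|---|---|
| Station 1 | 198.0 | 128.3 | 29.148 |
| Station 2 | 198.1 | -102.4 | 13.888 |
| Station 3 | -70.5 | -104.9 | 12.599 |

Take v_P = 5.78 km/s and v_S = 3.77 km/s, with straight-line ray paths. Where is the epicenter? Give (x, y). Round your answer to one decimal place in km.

Distance from S−P lag: d = Δt · v_P v_S / (v_P − v_S) = Δt · (5.78·3.77)/(5.78−3.77) ≈ 10.8411·Δt.
So d_Station 1 = 316.00, d_Station 2 = 150.56, d_Station 3 = 136.59 km.
Circle about each station: (x − 198.0)² + (y − 128.3)² = 316.00²; (x − 198.1)² + (y + 102.4)² = 150.56²; (x + 70.5)² + (y + 104.9)² = 136.59².
Subtracting the Station 1 equation from the Station 2 and Station 3 equations removes the quadratic terms:
0.2 x − 461.4 y = 71252.17
-537.0 x − 466.4 y = 41508.54
Solving the 2×2 system: x ≈ 56.8, y ≈ -154.4 km.

56.8 km east, -154.4 km north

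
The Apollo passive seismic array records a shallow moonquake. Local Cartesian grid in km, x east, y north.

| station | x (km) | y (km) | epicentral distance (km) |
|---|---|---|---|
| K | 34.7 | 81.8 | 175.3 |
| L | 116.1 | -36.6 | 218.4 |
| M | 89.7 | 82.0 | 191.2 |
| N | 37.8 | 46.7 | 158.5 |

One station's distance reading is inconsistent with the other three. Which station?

M

Solve using three stations at a time. Using K, L, N (subtract circle equations pairwise → linear system) gives (x, y) ≈ (-102.2, -27.9).
Distances from that point to each station vs reported:
  K: calculated 175.4 vs reported 175.3 → residual 0.1 km
  L: calculated 218.5 vs reported 218.4 → residual 0.1 km
  M: calculated 221.2 vs reported 191.2 → residual 30.0 km
  N: calculated 158.6 vs reported 158.5 → residual 0.1 km
K, L, N are mutually consistent (residuals ≈ 0); M is off by 30.0 km.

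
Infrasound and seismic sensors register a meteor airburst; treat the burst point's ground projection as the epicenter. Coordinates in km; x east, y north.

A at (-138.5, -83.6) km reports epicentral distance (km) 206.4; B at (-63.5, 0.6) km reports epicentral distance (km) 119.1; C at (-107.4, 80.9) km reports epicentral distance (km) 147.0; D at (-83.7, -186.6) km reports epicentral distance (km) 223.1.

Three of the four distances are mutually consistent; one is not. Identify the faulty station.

Solve using three stations at a time. Using A, B, D (subtract circle equations pairwise → linear system) gives (x, y) ≈ (55.1, -11.8).
Distances from that point to each station vs reported:
  A: calculated 206.5 vs reported 206.4 → residual 0.1 km
  B: calculated 119.3 vs reported 119.1 → residual 0.2 km
  C: calculated 187.1 vs reported 147.0 → residual 40.1 km
  D: calculated 223.2 vs reported 223.1 → residual 0.1 km
A, B, D are mutually consistent (residuals ≈ 0); C is off by 40.1 km.

C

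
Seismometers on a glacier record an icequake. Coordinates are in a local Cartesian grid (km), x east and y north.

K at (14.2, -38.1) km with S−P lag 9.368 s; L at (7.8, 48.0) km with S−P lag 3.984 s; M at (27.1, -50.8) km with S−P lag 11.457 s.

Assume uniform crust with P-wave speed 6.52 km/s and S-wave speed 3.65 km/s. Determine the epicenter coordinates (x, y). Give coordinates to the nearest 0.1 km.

Distance from S−P lag: d = Δt · v_P v_S / (v_P − v_S) = Δt · (6.52·3.65)/(6.52−3.65) ≈ 8.2920·Δt.
So d_K = 77.68, d_L = 33.04, d_M = 95.00 km.
Circle about each station: (x − 14.2)² + (y + 38.1)² = 77.68²; (x − 7.8)² + (y − 48.0)² = 33.04²; (x − 27.1)² + (y + 50.8)² = 95.00².
Subtracting pairs of circle equations eliminates x²+y² and gives linear equations (the radical axes):
-12.8 x + 172.2 y = 5654.13
25.8 x − 25.4 y = -1329.02
Solving the 2×2 system: x ≈ -20.7, y ≈ 31.3 km.
Check against K (with the unrounded x, y): √((x − 14.2)²+(y + 38.1)²) = 77.68 ≈ 77.68 km. ✓

x ≈ -20.7 km, y ≈ 31.3 km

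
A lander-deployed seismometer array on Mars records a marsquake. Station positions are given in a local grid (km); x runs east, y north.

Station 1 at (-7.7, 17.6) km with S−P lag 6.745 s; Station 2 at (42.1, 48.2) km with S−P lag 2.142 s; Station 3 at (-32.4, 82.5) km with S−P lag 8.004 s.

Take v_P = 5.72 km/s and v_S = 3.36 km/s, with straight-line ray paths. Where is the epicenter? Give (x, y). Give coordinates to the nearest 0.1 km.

28.4 km east, 59.0 km north

Distance from S−P lag: d = Δt · v_P v_S / (v_P − v_S) = Δt · (5.72·3.36)/(5.72−3.36) ≈ 8.1437·Δt.
So d_Station 1 = 54.93, d_Station 2 = 17.44, d_Station 3 = 65.18 km.
Circle about each station: (x + 7.7)² + (y − 17.6)² = 54.93²; (x − 42.1)² + (y − 48.2)² = 17.44²; (x + 32.4)² + (y − 82.5)² = 65.18².
Subtracting pairs of circle equations eliminates x²+y² and gives linear equations (the radical axes):
99.6 x + 61.2 y = 6439.75
-49.4 x + 129.8 y = 6255.83
Solving the 2×2 system: x ≈ 28.4, y ≈ 59.0 km.
Check against Station 1 (with the unrounded x, y): √((x + 7.7)²+(y − 17.6)²) = 54.93 ≈ 54.93 km. ✓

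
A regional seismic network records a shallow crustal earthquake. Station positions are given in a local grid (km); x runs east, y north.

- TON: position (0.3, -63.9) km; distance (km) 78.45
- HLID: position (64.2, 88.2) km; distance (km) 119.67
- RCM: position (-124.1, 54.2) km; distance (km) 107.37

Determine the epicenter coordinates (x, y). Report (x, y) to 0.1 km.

Circle about each station: (x − 0.3)² + (y + 63.9)² = 78.45²; (x − 64.2)² + (y − 88.2)² = 119.67²; (x + 124.1)² + (y − 54.2)² = 107.37².
Subtracting the TON equation from the HLID and RCM equations removes the quadratic terms:
127.8 x + 304.2 y = -348.93
-248.8 x + 236.2 y = 8881.24
Solving the 2×2 system: x ≈ -26.3, y ≈ 9.9 km.

(-26.3, 9.9)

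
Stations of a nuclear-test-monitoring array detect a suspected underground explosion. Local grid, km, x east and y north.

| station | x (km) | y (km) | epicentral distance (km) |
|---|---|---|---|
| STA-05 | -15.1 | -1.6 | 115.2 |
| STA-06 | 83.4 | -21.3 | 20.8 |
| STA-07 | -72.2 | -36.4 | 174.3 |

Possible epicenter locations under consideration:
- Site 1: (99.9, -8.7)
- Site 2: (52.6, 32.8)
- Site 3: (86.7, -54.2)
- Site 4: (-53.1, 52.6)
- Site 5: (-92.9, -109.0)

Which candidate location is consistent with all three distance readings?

For each candidate, compare |candidate − station| to the reported distance:
Site 1: residuals STA-05 0.0, STA-06 0.0, STA-07 0.0 → max 0.0 km
Site 2: residuals STA-05 39.3, STA-06 41.5, STA-07 31.6 → max 41.5 km
Site 3: residuals STA-05 0.6, STA-06 12.3, STA-07 14.4 → max 14.4 km
Site 4: residuals STA-05 49.0, STA-06 134.4, STA-07 83.3 → max 134.4 km
Site 5: residuals STA-05 17.4, STA-06 176.1, STA-07 98.8 → max 176.1 km
Only Site 1 has all residuals ≈ 0.

Site 1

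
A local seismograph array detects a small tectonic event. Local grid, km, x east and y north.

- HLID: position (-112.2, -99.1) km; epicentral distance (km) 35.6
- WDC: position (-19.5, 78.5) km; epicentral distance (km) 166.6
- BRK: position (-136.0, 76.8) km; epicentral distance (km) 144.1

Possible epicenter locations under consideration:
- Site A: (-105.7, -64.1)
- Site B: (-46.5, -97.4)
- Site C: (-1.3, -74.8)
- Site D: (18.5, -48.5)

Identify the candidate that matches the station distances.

Site A

For each candidate, compare |candidate − station| to the reported distance:
Site A: residuals HLID 0.0, WDC 0.0, BRK 0.0 → max 0.0 km
Site B: residuals HLID 30.1, WDC 11.4, BRK 51.7 → max 51.7 km
Site C: residuals HLID 77.9, WDC 12.2, BRK 58.7 → max 77.9 km
Site D: residuals HLID 104.6, WDC 34.0, BRK 54.8 → max 104.6 km
Only Site A has all residuals ≈ 0.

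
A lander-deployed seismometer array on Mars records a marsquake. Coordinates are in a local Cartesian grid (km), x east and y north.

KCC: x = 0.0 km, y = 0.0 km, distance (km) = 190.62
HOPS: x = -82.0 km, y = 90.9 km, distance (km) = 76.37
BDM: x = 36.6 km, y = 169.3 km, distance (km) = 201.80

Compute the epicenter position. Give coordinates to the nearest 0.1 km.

Circle about each station: x² + y² = 190.62²; (x + 82.0)² + (y − 90.9)² = 76.37²; (x − 36.6)² + (y − 169.3)² = 201.80².
Subtracting pairs of circle equations eliminates x²+y² and gives linear equations (the radical axes):
-164.0 x + 181.8 y = 45490.42
73.2 x + 338.6 y = 25614.79
Solving the 2×2 system: x ≈ -156.1, y ≈ 109.4 km.
Check against KCC (with the unrounded x, y): √(x²+y²) = 190.63 ≈ 190.62 km. ✓

-156.1 km east, 109.4 km north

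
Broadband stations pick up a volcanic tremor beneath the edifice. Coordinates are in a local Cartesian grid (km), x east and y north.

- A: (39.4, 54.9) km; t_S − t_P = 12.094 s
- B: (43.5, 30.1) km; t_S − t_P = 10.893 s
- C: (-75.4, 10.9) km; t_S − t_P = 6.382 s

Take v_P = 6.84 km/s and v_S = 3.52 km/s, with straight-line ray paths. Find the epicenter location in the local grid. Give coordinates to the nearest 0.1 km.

Distance from S−P lag: d = Δt · v_P v_S / (v_P − v_S) = Δt · (6.84·3.52)/(6.84−3.52) ≈ 7.2520·Δt.
So d_A = 87.71, d_B = 79.00, d_C = 46.28 km.
Circle about each station: (x − 39.4)² + (y − 54.9)² = 87.71²; (x − 43.5)² + (y − 30.1)² = 79.00²; (x + 75.4)² + (y − 10.9)² = 46.28².
Subtracting pairs of circle equations eliminates x²+y² and gives linear equations (the radical axes):
8.2 x − 49.6 y = -316.07
-229.6 x − 88.0 y = 6788.81
Solving the 2×2 system: x ≈ -30.1, y ≈ 1.4 km.

(-30.1, 1.4)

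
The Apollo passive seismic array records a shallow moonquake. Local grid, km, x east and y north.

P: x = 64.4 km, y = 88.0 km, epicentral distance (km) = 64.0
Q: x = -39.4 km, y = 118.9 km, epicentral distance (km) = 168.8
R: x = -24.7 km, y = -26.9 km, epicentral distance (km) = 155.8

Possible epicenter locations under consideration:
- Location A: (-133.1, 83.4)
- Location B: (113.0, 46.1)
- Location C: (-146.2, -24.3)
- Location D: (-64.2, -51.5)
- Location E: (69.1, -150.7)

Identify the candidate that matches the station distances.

For each candidate, compare |candidate − station| to the reported distance:
Location A: residuals P 133.6, Q 68.6, R 1.1 → max 133.6 km
Location B: residuals P 0.2, Q 0.1, R 0.1 → max 0.2 km
Location C: residuals P 174.7, Q 9.8, R 34.3 → max 174.7 km
Location D: residuals P 125.7, Q 3.4, R 109.3 → max 125.7 km
Location E: residuals P 174.7, Q 121.8, R 0.5 → max 174.7 km
Only Location B has all residuals ≈ 0.

Location B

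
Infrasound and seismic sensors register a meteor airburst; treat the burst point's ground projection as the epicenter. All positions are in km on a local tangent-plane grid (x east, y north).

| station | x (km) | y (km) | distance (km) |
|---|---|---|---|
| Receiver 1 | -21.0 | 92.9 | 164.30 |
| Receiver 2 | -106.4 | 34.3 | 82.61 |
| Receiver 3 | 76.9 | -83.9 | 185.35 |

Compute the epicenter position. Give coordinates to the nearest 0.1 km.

(-105.0, -48.3)

Circle about each station: (x + 21.0)² + (y − 92.9)² = 164.30²; (x + 106.4)² + (y − 34.3)² = 82.61²; (x − 76.9)² + (y + 83.9)² = 185.35².
Subtracting the Receiver 1 equation from the Receiver 2 and Receiver 3 equations removes the quadratic terms:
-170.8 x − 117.2 y = 23596.12
195.8 x − 353.6 y = -3478.72
Solving the 2×2 system: x ≈ -105.0, y ≈ -48.3 km.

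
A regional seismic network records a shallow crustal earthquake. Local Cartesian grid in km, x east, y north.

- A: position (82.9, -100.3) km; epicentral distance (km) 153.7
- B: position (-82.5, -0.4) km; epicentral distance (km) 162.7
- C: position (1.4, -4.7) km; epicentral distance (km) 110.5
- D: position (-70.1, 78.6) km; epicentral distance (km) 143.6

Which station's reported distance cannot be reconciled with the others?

C

Solve using three stations at a time. Using A, B, D (subtract circle equations pairwise → linear system) gives (x, y) ≈ (71.2, 53.0).
Distances from that point to each station vs reported:
  A: calculated 153.7 vs reported 153.7 → residual 0.0 km
  B: calculated 162.7 vs reported 162.7 → residual 0.0 km
  C: calculated 90.6 vs reported 110.5 → residual 19.9 km
  D: calculated 143.6 vs reported 143.6 → residual 0.0 km
A, B, D are mutually consistent (residuals ≈ 0); C is off by 19.9 km.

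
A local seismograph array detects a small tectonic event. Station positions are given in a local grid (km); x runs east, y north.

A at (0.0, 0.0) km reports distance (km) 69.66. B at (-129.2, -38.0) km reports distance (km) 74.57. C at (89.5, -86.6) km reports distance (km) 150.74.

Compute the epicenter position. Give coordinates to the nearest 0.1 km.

Circle about each station: x² + y² = 69.66²; (x + 129.2)² + (y + 38.0)² = 74.57²; (x − 89.5)² + (y + 86.6)² = 150.74².
Subtracting pairs of circle equations eliminates x²+y² and gives linear equations (the radical axes):
-258.4 x − 76.0 y = 17428.47
179.0 x − 173.2 y = -2360.22
Solving the 2×2 system: x ≈ -54.8, y ≈ -43.0 km.

(-54.8, -43.0)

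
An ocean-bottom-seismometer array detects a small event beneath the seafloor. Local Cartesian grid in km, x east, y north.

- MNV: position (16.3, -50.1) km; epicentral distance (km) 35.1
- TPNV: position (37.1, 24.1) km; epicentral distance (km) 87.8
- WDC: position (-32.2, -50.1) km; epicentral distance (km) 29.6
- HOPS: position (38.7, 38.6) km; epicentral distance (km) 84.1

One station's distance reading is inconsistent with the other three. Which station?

TPNV

Solve using three stations at a time. Using MNV, WDC, HOPS (subtract circle equations pairwise → linear system) gives (x, y) ≈ (-11.6, -28.8).
Distances from that point to each station vs reported:
  MNV: calculated 35.1 vs reported 35.1 → residual 0.0 km
  TPNV: calculated 71.9 vs reported 87.8 → residual 15.9 km
  WDC: calculated 29.6 vs reported 29.6 → residual 0.0 km
  HOPS: calculated 84.1 vs reported 84.1 → residual 0.0 km
MNV, WDC, HOPS are mutually consistent (residuals ≈ 0); TPNV is off by 15.9 km.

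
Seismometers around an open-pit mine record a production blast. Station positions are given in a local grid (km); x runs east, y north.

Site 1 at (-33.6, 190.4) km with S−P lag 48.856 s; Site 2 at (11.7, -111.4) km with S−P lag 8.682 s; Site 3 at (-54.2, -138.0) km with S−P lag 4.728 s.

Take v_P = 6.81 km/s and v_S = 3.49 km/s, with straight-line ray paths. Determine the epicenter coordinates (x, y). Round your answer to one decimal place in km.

(-27.9, -159.3)

Distance from S−P lag: d = Δt · v_P v_S / (v_P − v_S) = Δt · (6.81·3.49)/(6.81−3.49) ≈ 7.1587·Δt.
So d_Site 1 = 349.75, d_Site 2 = 62.15, d_Site 3 = 33.85 km.
Circle about each station: (x + 33.6)² + (y − 190.4)² = 349.75²; (x − 11.7)² + (y + 111.4)² = 62.15²; (x + 54.2)² + (y + 138.0)² = 33.85².
Subtracting pairs of circle equations eliminates x²+y² and gives linear equations (the radical axes):
90.6 x − 603.6 y = 93628.17
-41.2 x − 656.8 y = 105779.76
Solving the 2×2 system: x ≈ -27.9, y ≈ -159.3 km.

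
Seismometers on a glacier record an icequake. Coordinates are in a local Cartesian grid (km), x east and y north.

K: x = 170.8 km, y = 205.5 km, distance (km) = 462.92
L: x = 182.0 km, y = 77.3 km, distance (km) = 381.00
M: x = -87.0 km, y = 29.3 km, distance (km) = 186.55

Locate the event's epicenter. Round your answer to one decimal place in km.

-120.6 km east, -154.2 km north

Circle about each station: (x − 170.8)² + (y − 205.5)² = 462.92²; (x − 182.0)² + (y − 77.3)² = 381.00²; (x + 87.0)² + (y − 29.3)² = 186.55².
Subtracting the K equation from the L and M equations removes the quadratic terms:
22.4 x − 256.4 y = 36830.33
-515.6 x − 352.4 y = 116518.62
Solving the 2×2 system: x ≈ -120.6, y ≈ -154.2 km.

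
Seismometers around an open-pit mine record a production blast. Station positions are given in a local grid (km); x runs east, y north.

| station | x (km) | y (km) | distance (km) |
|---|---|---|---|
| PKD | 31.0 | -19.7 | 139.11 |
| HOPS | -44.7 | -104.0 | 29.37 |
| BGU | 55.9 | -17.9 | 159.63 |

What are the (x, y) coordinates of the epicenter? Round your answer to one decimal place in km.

(-72.9, -112.2)

Circle about each station: (x − 31.0)² + (y + 19.7)² = 139.11²; (x + 44.7)² + (y + 104.0)² = 29.37²; (x − 55.9)² + (y + 17.9)² = 159.63².
Subtracting the PKD equation from the HOPS and BGU equations removes the quadratic terms:
-151.4 x − 168.6 y = 29954.00
49.8 x + 3.6 y = -4034.01
Solving the 2×2 system: x ≈ -72.9, y ≈ -112.2 km.
Check against PKD (with the unrounded x, y): √((x − 31.0)²+(y + 19.7)²) = 139.11 ≈ 139.11 km. ✓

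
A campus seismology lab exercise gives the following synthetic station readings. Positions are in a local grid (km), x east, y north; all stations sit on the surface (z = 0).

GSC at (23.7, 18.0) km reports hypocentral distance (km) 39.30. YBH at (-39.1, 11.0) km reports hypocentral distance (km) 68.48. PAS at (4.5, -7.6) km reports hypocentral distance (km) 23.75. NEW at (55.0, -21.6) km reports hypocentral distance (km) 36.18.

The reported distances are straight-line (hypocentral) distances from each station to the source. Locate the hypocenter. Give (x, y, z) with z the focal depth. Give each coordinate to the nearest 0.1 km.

x ≈ 21.1 km, y ≈ -19.2 km, depth ≈ 12.4 km

Each station gives a sphere (x−x_i)² + (y−y_i)² + z² = d_i² (stations at z=0).
Subtracting the GSC sphere from YBH and PAS: z² cancels, leaving linear equations in x and y:
-125.6 x − 14.0 y = -2380.90
-38.4 x − 51.2 y = 172.75
Solving: x ≈ 21.096, y ≈ -19.196 km (keep extra digits for the depth step; rounded: 21.1, -19.2).
Then from the GSC sphere: z² = 39.30² − (x − 23.7)² − (y − 18.0)² with x = 21.096, y = -19.196, so z ≈ 12.416 ≈ 12.4 km.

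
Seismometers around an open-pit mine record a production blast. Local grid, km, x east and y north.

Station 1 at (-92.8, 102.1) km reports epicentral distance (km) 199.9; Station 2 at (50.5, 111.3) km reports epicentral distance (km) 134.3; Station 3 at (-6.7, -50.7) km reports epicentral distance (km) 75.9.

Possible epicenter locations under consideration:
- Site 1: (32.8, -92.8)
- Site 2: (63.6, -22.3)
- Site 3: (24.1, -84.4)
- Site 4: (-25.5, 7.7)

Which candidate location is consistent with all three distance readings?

Site 2

For each candidate, compare |candidate − station| to the reported distance:
Site 1: residuals Station 1 32.0, Station 2 70.6, Station 3 18.2 → max 70.6 km
Site 2: residuals Station 1 0.1, Station 2 0.1, Station 3 0.1 → max 0.1 km
Site 3: residuals Station 1 20.2, Station 2 63.2, Station 3 30.2 → max 63.2 km
Site 4: residuals Station 1 84.0, Station 2 5.8, Station 3 14.5 → max 84.0 km
Only Site 2 has all residuals ≈ 0.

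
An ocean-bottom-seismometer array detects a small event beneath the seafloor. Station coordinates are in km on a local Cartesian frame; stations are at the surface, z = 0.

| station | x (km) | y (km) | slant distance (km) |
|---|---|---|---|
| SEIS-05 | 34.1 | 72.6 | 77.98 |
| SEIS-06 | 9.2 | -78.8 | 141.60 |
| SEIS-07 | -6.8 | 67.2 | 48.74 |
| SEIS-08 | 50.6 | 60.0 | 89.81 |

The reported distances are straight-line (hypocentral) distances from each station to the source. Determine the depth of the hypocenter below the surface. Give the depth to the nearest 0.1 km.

40.3 km

Each station gives a sphere (x−x_i)² + (y−y_i)² + z² = d_i² (stations at z=0).
Subtracting the SEIS-05 sphere from SEIS-06 and SEIS-07: z² cancels, leaving linear equations in x and y:
-49.8 x − 302.8 y = -14109.17
-81.8 x − 10.8 y = 1833.80
Solving: x ≈ -29.204, y ≈ 51.399 km (keep extra digits for the depth step; rounded: -29.2, 51.4).
Then from the SEIS-05 sphere: z² = 77.98² − (x − 34.1)² − (y − 72.6)² with x = -29.204, y = 51.399, so z ≈ 40.299 ≈ 40.3 km.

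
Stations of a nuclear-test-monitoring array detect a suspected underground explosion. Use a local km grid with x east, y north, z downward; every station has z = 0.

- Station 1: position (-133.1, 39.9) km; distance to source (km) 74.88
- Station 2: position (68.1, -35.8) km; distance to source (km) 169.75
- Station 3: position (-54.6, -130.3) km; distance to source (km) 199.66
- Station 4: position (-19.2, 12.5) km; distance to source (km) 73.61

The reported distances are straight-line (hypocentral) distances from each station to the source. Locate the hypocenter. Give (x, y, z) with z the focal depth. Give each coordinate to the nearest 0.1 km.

x ≈ -65.1 km, y ≈ 68.7 km, depth ≈ 12.4 km

Each station gives a sphere (x−x_i)² + (y−y_i)² + z² = d_i² (stations at z=0).
Subtracting the Station 1 sphere from Station 2 and Station 3: z² cancels, leaving linear equations in x and y:
402.4 x − 151.4 y = -36596.42
157.0 x − 340.4 y = -33605.47
Solving: x ≈ -65.098, y ≈ 68.699 km (keep extra digits for the depth step; rounded: -65.1, 68.7).
Then from the Station 1 sphere: z² = 74.88² − (x + 133.1)² − (y − 39.9)² with x = -65.098, y = 68.699, so z ≈ 12.384 ≈ 12.4 km.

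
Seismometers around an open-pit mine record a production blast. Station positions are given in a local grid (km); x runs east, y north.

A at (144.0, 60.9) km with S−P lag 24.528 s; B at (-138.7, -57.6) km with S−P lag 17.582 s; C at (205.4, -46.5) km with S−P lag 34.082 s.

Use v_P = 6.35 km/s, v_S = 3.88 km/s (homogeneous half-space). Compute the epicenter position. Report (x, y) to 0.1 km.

Distance from S−P lag: d = Δt · v_P v_S / (v_P − v_S) = Δt · (6.35·3.88)/(6.35−3.88) ≈ 9.9749·Δt.
So d_A = 244.66, d_B = 175.38, d_C = 339.96 km.
Circle about each station: (x − 144.0)² + (y − 60.9)² = 244.66²; (x + 138.7)² + (y + 57.6)² = 175.38²; (x − 205.4)² + (y + 46.5)² = 339.96².
Subtracting the A equation from the B and C equations removes the quadratic terms:
-565.4 x − 237.0 y = 27211.01
122.8 x − 214.8 y = -35807.69
Solving the 2×2 system: x ≈ -95.2, y ≈ 112.3 km.

(-95.2, 112.3)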